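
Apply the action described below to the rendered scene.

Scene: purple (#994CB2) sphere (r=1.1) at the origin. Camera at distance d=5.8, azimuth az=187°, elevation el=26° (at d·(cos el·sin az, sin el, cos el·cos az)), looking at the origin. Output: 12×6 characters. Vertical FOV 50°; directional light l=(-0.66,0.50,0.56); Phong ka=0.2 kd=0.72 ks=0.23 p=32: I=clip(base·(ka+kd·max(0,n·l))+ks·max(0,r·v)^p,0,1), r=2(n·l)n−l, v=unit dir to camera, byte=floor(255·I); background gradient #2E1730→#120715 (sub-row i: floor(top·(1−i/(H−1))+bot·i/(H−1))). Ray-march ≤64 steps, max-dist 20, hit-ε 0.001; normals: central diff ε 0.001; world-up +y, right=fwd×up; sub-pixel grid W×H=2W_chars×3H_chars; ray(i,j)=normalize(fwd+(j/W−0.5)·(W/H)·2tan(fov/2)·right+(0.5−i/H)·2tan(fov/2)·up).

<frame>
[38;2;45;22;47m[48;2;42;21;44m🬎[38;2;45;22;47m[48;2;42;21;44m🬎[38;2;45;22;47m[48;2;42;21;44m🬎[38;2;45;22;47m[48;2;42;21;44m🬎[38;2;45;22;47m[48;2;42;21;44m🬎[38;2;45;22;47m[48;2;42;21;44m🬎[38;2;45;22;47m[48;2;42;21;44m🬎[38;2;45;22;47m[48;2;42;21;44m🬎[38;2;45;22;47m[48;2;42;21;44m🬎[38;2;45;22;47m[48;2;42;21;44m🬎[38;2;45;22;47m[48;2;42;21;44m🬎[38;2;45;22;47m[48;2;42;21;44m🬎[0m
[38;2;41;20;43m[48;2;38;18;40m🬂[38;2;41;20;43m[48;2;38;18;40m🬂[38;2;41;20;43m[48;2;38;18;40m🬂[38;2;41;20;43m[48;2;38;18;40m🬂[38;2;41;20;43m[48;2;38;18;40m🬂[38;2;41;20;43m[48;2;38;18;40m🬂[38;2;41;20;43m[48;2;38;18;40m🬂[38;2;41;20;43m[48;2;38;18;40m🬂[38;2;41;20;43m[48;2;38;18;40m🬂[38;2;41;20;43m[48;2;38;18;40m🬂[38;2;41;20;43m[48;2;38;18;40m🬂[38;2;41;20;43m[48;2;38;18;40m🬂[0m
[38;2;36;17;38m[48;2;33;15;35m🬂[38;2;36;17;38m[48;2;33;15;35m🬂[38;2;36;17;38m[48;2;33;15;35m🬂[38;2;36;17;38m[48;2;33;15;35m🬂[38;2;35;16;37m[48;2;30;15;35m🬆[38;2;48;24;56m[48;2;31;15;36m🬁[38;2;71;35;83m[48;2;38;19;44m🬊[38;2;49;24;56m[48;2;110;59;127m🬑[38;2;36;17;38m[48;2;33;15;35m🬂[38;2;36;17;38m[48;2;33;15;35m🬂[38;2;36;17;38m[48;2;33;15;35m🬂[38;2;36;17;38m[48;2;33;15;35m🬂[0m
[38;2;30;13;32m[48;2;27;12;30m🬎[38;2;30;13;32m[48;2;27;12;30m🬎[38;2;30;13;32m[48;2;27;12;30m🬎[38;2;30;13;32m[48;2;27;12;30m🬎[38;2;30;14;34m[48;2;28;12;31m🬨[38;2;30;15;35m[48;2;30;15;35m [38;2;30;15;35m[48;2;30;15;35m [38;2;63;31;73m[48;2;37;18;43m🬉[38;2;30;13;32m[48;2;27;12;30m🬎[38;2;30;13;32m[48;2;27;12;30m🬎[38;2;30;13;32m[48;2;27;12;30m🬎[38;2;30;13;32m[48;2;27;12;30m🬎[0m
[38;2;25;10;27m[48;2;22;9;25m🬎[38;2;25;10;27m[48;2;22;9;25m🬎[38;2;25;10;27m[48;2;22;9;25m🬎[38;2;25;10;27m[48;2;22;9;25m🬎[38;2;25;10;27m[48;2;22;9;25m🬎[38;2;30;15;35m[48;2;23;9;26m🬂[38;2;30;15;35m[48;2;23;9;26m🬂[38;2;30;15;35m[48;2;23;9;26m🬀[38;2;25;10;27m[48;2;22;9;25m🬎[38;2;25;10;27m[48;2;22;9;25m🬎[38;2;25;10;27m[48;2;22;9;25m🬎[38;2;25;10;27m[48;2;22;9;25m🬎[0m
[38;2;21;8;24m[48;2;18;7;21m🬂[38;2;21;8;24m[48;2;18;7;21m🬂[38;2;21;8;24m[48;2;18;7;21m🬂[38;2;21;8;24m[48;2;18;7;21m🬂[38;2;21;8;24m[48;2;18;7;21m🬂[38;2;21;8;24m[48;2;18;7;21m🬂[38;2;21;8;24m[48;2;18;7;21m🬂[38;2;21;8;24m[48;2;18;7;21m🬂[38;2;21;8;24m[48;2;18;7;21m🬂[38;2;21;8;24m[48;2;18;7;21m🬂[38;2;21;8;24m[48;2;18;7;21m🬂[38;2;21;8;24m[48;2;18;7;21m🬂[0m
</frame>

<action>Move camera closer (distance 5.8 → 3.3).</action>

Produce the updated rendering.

<frame>
[38;2;45;22;47m[48;2;42;21;44m🬎[38;2;45;22;47m[48;2;42;21;44m🬎[38;2;45;22;47m[48;2;42;21;44m🬎[38;2;45;22;47m[48;2;42;21;44m🬎[38;2;45;22;47m[48;2;42;21;44m🬎[38;2;45;22;47m[48;2;42;21;44m🬎[38;2;45;22;47m[48;2;42;21;44m🬎[38;2;45;22;47m[48;2;42;21;44m🬎[38;2;45;22;47m[48;2;42;21;44m🬎[38;2;45;22;47m[48;2;42;21;44m🬎[38;2;45;22;47m[48;2;42;21;44m🬎[38;2;45;22;47m[48;2;42;21;44m🬎[0m
[38;2;41;20;43m[48;2;38;18;40m🬂[38;2;41;20;43m[48;2;38;18;40m🬂[38;2;41;20;43m[48;2;38;18;40m🬂[38;2;39;19;41m[48;2;30;15;35m🬝[38;2;42;21;47m[48;2;30;15;35m🬂[38;2;53;26;62m[48;2;35;17;41m🬂[38;2;67;33;79m[48;2;47;23;55m🬊[38;2;98;51;113m[48;2;69;35;81m🬊[38;2;40;19;42m[48;2;116;68;131m🬊[38;2;41;20;43m[48;2;38;18;40m🬂[38;2;41;20;43m[48;2;38;18;40m🬂[38;2;41;20;43m[48;2;38;18;40m🬂[0m
[38;2;36;17;38m[48;2;33;15;35m🬂[38;2;36;17;38m[48;2;33;15;35m🬂[38;2;36;17;38m[48;2;33;15;35m🬂[38;2;30;15;35m[48;2;30;15;35m [38;2;30;15;35m[48;2;30;15;35m [38;2;30;15;35m[48;2;30;15;35m [38;2;40;20;47m[48;2;30;15;35m🬁[38;2;53;26;62m[48;2;38;18;44m🬊[38;2;117;74;132m[48;2;67;34;78m🬁[38;2;94;46;109m[48;2;34;16;36m▌[38;2;36;17;38m[48;2;33;15;35m🬂[38;2;36;17;38m[48;2;33;15;35m🬂[0m
[38;2;30;13;32m[48;2;27;12;30m🬎[38;2;30;13;32m[48;2;27;12;30m🬎[38;2;30;13;32m[48;2;27;12;30m🬎[38;2;30;15;35m[48;2;30;15;35m [38;2;30;15;35m[48;2;30;15;35m [38;2;30;15;35m[48;2;30;15;35m [38;2;30;15;35m[48;2;30;15;35m [38;2;30;15;35m[48;2;34;17;39m🬺[38;2;49;24;57m[48;2;36;17;42m🬊[38;2;63;31;74m[48;2;29;13;31m▌[38;2;30;13;32m[48;2;27;12;30m🬎[38;2;30;13;32m[48;2;27;12;30m🬎[0m
[38;2;25;10;27m[48;2;22;9;25m🬎[38;2;25;10;27m[48;2;22;9;25m🬎[38;2;25;10;27m[48;2;22;9;25m🬎[38;2;30;15;35m[48;2;22;9;25m🬊[38;2;30;15;35m[48;2;30;15;35m [38;2;30;15;35m[48;2;30;15;35m [38;2;30;15;35m[48;2;30;15;35m [38;2;30;15;35m[48;2;30;15;35m [38;2;31;15;36m[48;2;22;9;25m🬝[38;2;53;26;61m[48;2;23;9;26m🬀[38;2;25;10;27m[48;2;22;9;25m🬎[38;2;25;10;27m[48;2;22;9;25m🬎[0m
[38;2;21;8;24m[48;2;18;7;21m🬂[38;2;21;8;24m[48;2;18;7;21m🬂[38;2;21;8;24m[48;2;18;7;21m🬂[38;2;21;8;24m[48;2;18;7;21m🬂[38;2;30;15;35m[48;2;19;7;22m🬁[38;2;30;15;35m[48;2;18;7;21m🬂[38;2;30;15;35m[48;2;18;7;21m🬂[38;2;30;15;35m[48;2;18;7;21m🬂[38;2;21;8;24m[48;2;18;7;21m🬂[38;2;21;8;24m[48;2;18;7;21m🬂[38;2;21;8;24m[48;2;18;7;21m🬂[38;2;21;8;24m[48;2;18;7;21m🬂[0m
</frame>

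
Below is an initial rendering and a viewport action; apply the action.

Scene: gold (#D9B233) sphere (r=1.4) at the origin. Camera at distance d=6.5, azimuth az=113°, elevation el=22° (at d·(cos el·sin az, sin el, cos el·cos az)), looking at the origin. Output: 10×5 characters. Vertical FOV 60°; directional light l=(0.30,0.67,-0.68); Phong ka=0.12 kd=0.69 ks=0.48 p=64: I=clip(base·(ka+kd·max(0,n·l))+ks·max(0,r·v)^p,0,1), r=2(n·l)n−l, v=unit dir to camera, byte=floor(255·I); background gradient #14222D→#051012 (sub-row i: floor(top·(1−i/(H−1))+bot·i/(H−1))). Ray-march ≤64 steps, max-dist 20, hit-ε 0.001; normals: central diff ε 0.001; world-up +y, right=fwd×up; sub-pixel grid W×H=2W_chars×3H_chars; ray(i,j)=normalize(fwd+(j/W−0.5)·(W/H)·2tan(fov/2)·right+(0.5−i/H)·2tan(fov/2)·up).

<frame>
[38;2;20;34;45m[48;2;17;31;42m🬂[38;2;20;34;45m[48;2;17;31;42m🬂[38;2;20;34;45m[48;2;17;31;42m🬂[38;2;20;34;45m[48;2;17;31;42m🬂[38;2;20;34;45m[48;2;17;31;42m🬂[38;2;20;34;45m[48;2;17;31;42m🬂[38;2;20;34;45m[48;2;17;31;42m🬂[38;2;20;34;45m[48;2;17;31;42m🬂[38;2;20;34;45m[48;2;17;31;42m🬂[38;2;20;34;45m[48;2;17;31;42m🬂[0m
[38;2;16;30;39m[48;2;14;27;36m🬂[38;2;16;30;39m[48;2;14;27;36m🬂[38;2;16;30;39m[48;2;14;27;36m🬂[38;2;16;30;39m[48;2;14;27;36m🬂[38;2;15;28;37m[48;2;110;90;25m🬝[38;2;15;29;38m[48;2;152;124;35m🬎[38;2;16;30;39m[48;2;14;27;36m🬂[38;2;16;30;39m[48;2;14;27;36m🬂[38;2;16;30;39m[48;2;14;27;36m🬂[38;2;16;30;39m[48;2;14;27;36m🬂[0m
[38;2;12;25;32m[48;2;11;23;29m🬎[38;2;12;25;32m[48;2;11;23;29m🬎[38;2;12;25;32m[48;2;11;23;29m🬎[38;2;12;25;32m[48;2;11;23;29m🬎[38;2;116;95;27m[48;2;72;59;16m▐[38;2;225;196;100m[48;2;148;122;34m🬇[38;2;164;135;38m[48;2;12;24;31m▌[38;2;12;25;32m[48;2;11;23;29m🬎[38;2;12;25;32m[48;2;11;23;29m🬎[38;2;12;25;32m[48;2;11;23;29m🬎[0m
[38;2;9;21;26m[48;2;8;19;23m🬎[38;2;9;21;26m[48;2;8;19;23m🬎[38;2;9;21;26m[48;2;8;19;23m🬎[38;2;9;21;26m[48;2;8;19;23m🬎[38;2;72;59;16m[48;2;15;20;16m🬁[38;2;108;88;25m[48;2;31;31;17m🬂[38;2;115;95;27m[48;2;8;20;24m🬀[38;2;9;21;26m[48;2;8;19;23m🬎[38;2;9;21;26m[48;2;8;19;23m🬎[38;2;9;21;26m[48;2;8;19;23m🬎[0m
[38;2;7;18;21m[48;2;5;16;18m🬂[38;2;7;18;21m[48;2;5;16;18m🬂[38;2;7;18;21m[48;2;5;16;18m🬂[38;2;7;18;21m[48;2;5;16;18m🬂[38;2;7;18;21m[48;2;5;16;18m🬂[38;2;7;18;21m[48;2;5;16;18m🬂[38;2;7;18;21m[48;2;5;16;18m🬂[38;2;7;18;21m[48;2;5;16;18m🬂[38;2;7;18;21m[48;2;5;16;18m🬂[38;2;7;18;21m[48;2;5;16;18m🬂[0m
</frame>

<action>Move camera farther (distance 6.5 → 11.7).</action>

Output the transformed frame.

<frame>
[38;2;20;34;45m[48;2;17;31;42m🬂[38;2;20;34;45m[48;2;17;31;42m🬂[38;2;20;34;45m[48;2;17;31;42m🬂[38;2;20;34;45m[48;2;17;31;42m🬂[38;2;20;34;45m[48;2;17;31;42m🬂[38;2;20;34;45m[48;2;17;31;42m🬂[38;2;20;34;45m[48;2;17;31;42m🬂[38;2;20;34;45m[48;2;17;31;42m🬂[38;2;20;34;45m[48;2;17;31;42m🬂[38;2;20;34;45m[48;2;17;31;42m🬂[0m
[38;2;16;30;39m[48;2;14;27;36m🬂[38;2;16;30;39m[48;2;14;27;36m🬂[38;2;16;30;39m[48;2;14;27;36m🬂[38;2;16;30;39m[48;2;14;27;36m🬂[38;2;16;30;39m[48;2;14;27;36m🬂[38;2;16;30;39m[48;2;14;27;36m🬂[38;2;16;30;39m[48;2;14;27;36m🬂[38;2;16;30;39m[48;2;14;27;36m🬂[38;2;16;30;39m[48;2;14;27;36m🬂[38;2;16;30;39m[48;2;14;27;36m🬂[0m
[38;2;12;25;32m[48;2;11;23;29m🬎[38;2;12;25;32m[48;2;11;23;29m🬎[38;2;12;25;32m[48;2;11;23;29m🬎[38;2;12;25;32m[48;2;11;23;29m🬎[38;2;85;69;20m[48;2;19;27;27m🬇[38;2;13;26;33m[48;2;141;115;32m🬁[38;2;12;25;32m[48;2;11;23;29m🬎[38;2;12;25;32m[48;2;11;23;29m🬎[38;2;12;25;32m[48;2;11;23;29m🬎[38;2;12;25;32m[48;2;11;23;29m🬎[0m
[38;2;9;21;26m[48;2;8;19;23m🬎[38;2;9;21;26m[48;2;8;19;23m🬎[38;2;9;21;26m[48;2;8;19;23m🬎[38;2;9;21;26m[48;2;8;19;23m🬎[38;2;9;21;26m[48;2;8;19;23m🬎[38;2;26;21;6m[48;2;8;20;24m🬀[38;2;9;21;26m[48;2;8;19;23m🬎[38;2;9;21;26m[48;2;8;19;23m🬎[38;2;9;21;26m[48;2;8;19;23m🬎[38;2;9;21;26m[48;2;8;19;23m🬎[0m
[38;2;7;18;21m[48;2;5;16;18m🬂[38;2;7;18;21m[48;2;5;16;18m🬂[38;2;7;18;21m[48;2;5;16;18m🬂[38;2;7;18;21m[48;2;5;16;18m🬂[38;2;7;18;21m[48;2;5;16;18m🬂[38;2;7;18;21m[48;2;5;16;18m🬂[38;2;7;18;21m[48;2;5;16;18m🬂[38;2;7;18;21m[48;2;5;16;18m🬂[38;2;7;18;21m[48;2;5;16;18m🬂[38;2;7;18;21m[48;2;5;16;18m🬂[0m
</frame>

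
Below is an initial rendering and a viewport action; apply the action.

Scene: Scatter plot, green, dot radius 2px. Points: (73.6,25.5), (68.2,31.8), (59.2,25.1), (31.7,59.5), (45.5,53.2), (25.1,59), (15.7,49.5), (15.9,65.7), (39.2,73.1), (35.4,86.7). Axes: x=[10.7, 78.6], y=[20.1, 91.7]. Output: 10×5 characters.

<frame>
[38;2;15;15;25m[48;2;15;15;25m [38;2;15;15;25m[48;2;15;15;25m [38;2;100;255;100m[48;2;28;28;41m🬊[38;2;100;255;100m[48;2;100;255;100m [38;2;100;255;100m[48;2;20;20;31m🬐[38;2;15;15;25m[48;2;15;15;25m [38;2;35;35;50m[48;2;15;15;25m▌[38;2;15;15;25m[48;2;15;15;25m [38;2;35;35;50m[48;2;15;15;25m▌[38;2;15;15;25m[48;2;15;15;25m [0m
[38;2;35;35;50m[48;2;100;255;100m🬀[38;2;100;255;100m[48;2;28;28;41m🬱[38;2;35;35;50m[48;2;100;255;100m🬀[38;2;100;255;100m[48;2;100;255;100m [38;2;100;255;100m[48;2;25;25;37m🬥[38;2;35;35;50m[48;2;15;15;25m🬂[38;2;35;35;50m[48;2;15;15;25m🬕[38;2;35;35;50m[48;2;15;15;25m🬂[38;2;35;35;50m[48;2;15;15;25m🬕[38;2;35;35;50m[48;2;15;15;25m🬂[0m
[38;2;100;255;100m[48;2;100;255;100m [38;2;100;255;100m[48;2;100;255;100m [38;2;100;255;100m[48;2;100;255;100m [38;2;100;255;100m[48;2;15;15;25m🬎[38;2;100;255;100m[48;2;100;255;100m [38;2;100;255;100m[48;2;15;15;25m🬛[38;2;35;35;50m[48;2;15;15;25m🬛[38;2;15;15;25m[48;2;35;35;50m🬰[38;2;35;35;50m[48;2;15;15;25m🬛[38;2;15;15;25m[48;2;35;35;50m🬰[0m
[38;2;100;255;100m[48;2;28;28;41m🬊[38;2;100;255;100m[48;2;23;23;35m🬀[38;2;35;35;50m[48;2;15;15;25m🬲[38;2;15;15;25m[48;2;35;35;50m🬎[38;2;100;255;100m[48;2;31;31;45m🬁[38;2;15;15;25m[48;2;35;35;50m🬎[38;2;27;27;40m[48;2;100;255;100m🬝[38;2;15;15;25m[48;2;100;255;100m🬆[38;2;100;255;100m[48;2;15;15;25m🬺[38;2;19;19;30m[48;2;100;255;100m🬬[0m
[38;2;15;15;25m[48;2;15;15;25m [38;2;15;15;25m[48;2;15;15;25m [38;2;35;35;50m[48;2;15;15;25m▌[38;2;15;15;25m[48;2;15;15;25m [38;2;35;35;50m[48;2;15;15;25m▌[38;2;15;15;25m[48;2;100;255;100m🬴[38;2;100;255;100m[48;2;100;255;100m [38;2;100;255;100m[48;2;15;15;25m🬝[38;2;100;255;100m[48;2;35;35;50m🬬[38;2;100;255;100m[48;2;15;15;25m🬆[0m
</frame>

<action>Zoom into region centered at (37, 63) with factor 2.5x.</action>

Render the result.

<frame>
[38;2;15;15;25m[48;2;15;15;25m [38;2;15;15;25m[48;2;15;15;25m [38;2;35;35;50m[48;2;15;15;25m▌[38;2;15;15;25m[48;2;15;15;25m [38;2;27;27;40m[48;2;100;255;100m🬝[38;2;15;15;25m[48;2;100;255;100m🬀[38;2;21;21;33m[48;2;100;255;100m🬊[38;2;15;15;25m[48;2;15;15;25m [38;2;35;35;50m[48;2;15;15;25m▌[38;2;15;15;25m[48;2;15;15;25m [0m
[38;2;35;35;50m[48;2;15;15;25m🬂[38;2;35;35;50m[48;2;15;15;25m🬂[38;2;35;35;50m[48;2;15;15;25m🬕[38;2;35;35;50m[48;2;15;15;25m🬂[38;2;35;35;50m[48;2;15;15;25m🬕[38;2;100;255;100m[48;2;15;15;25m🬊[38;2;100;255;100m[48;2;27;27;40m🬀[38;2;35;35;50m[48;2;15;15;25m🬂[38;2;35;35;50m[48;2;15;15;25m🬕[38;2;35;35;50m[48;2;15;15;25m🬂[0m
[38;2;15;15;25m[48;2;100;255;100m🬀[38;2;21;21;33m[48;2;100;255;100m🬊[38;2;35;35;50m[48;2;100;255;100m🬀[38;2;21;21;33m[48;2;100;255;100m🬊[38;2;35;35;50m[48;2;15;15;25m🬛[38;2;15;15;25m[48;2;35;35;50m🬰[38;2;35;35;50m[48;2;15;15;25m🬛[38;2;15;15;25m[48;2;35;35;50m🬰[38;2;35;35;50m[48;2;15;15;25m🬛[38;2;15;15;25m[48;2;35;35;50m🬰[0m
[38;2;100;255;100m[48;2;28;28;41m🬊[38;2;100;255;100m[48;2;23;23;35m🬀[38;2;100;255;100m[48;2;35;35;50m🬊[38;2;100;255;100m[48;2;23;23;35m🬀[38;2;35;35;50m[48;2;15;15;25m🬲[38;2;15;15;25m[48;2;35;35;50m🬎[38;2;27;27;40m[48;2;100;255;100m🬝[38;2;15;15;25m[48;2;100;255;100m🬀[38;2;21;21;33m[48;2;100;255;100m🬊[38;2;15;15;25m[48;2;35;35;50m🬎[0m
[38;2;15;15;25m[48;2;15;15;25m [38;2;15;15;25m[48;2;15;15;25m [38;2;35;35;50m[48;2;15;15;25m▌[38;2;15;15;25m[48;2;15;15;25m [38;2;35;35;50m[48;2;15;15;25m▌[38;2;15;15;25m[48;2;15;15;25m [38;2;35;35;50m[48;2;15;15;25m▌[38;2;100;255;100m[48;2;15;15;25m🬊[38;2;100;255;100m[48;2;23;23;35m🬀[38;2;15;15;25m[48;2;15;15;25m [0m
</frame>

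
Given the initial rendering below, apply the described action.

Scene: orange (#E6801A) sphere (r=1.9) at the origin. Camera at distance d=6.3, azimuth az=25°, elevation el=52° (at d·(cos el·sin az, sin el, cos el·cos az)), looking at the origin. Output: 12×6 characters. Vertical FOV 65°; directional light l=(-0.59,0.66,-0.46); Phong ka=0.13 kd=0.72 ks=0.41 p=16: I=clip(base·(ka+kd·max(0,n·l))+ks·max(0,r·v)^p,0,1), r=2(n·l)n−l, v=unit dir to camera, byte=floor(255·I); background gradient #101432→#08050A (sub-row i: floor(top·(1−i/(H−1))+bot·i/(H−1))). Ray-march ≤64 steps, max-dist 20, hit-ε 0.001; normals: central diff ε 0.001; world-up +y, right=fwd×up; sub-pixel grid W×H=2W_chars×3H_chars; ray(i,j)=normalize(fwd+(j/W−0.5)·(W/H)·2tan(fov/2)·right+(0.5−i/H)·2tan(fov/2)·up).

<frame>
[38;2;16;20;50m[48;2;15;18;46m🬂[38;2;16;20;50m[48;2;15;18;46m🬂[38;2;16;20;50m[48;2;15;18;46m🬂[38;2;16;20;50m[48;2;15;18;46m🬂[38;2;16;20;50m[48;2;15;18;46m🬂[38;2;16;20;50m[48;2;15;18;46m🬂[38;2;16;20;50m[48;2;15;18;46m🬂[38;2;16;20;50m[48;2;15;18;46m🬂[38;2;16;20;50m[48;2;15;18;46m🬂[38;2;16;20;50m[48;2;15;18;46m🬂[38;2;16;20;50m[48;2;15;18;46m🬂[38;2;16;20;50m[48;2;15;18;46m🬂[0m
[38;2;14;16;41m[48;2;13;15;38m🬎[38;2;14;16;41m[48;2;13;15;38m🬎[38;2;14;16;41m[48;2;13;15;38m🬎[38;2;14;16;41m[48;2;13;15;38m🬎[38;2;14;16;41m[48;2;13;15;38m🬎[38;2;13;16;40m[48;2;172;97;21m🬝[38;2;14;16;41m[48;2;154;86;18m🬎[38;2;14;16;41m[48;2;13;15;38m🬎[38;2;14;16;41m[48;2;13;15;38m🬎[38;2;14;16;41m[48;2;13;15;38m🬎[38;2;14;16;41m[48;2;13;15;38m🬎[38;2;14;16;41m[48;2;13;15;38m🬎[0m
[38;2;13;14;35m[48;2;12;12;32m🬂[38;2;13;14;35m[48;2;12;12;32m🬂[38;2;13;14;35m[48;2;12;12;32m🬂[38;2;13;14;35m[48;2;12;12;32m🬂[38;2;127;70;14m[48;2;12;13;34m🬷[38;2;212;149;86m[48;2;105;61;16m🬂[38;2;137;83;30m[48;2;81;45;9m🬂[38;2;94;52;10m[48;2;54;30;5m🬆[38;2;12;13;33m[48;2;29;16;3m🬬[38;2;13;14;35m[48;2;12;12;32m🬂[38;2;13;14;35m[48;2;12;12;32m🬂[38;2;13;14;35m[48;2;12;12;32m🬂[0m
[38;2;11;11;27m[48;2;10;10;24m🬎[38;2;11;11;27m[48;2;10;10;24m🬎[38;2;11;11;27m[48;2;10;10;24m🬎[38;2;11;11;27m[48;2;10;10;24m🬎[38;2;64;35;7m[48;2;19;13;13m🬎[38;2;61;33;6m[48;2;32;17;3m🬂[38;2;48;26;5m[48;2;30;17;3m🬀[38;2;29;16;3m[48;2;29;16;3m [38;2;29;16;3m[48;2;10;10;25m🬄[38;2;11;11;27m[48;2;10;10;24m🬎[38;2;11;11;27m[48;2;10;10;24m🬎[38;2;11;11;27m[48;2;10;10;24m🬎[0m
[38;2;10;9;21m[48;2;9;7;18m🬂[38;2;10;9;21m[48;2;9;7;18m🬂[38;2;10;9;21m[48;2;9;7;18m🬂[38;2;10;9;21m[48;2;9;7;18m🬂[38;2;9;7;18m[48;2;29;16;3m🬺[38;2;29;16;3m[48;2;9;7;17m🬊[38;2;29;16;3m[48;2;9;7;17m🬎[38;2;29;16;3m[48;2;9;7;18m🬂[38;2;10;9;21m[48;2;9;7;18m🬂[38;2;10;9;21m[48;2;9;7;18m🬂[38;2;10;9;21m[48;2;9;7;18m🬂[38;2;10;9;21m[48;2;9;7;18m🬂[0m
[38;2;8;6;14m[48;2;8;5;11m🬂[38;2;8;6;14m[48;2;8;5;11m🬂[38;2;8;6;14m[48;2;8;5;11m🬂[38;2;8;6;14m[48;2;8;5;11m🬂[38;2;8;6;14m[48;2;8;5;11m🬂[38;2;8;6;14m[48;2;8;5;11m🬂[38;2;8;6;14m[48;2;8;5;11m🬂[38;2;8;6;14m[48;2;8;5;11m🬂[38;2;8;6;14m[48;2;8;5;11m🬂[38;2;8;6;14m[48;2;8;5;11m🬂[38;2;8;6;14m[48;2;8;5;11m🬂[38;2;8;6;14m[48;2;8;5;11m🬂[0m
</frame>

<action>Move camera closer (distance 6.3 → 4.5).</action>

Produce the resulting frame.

<frame>
[38;2;16;20;50m[48;2;15;18;46m🬂[38;2;16;20;50m[48;2;15;18;46m🬂[38;2;16;20;50m[48;2;15;18;46m🬂[38;2;16;20;50m[48;2;15;18;46m🬂[38;2;16;20;50m[48;2;15;18;46m🬂[38;2;16;20;50m[48;2;15;18;46m🬂[38;2;16;20;50m[48;2;15;18;46m🬂[38;2;16;20;50m[48;2;15;18;46m🬂[38;2;16;20;50m[48;2;15;18;46m🬂[38;2;16;20;50m[48;2;15;18;46m🬂[38;2;16;20;50m[48;2;15;18;46m🬂[38;2;16;20;50m[48;2;15;18;46m🬂[0m
[38;2;14;16;41m[48;2;13;15;38m🬎[38;2;14;16;41m[48;2;13;15;38m🬎[38;2;14;16;41m[48;2;13;15;38m🬎[38;2;13;16;40m[48;2;153;85;17m🬝[38;2;14;17;42m[48;2;166;100;35m🬂[38;2;165;99;33m[48;2;209;150;91m🬡[38;2;160;98;36m[48;2;127;73;20m🬄[38;2;112;62;12m[48;2;14;17;42m🬺[38;2;14;16;41m[48;2;93;51;10m🬊[38;2;14;16;41m[48;2;13;15;38m🬎[38;2;14;16;41m[48;2;13;15;38m🬎[38;2;14;16;41m[48;2;13;15;38m🬎[0m
[38;2;13;14;35m[48;2;12;12;32m🬂[38;2;13;14;35m[48;2;12;12;32m🬂[38;2;13;14;35m[48;2;12;12;32m🬂[38;2;13;14;35m[48;2;110;61;12m🬀[38;2;125;73;22m[48;2;90;50;10m🬂[38;2;110;65;19m[48;2;78;43;8m🬂[38;2;86;48;9m[48;2;64;35;7m🬆[38;2;74;41;8m[48;2;52;28;5m🬆[38;2;62;34;7m[48;2;38;21;4m🬆[38;2;12;13;33m[48;2;33;18;3m🬨[38;2;13;14;35m[48;2;12;12;32m🬂[38;2;13;14;35m[48;2;12;12;32m🬂[0m
[38;2;11;11;27m[48;2;10;10;24m🬎[38;2;11;11;27m[48;2;10;10;24m🬎[38;2;11;11;27m[48;2;10;10;24m🬎[38;2;73;40;8m[48;2;47;26;5m🬆[38;2;62;34;6m[48;2;39;21;4m🬆[38;2;55;30;6m[48;2;34;19;3m🬂[38;2;45;24;4m[48;2;30;16;3m🬂[38;2;36;20;4m[48;2;29;16;3m🬀[38;2;29;16;3m[48;2;29;16;3m [38;2;29;16;3m[48;2;10;11;26m▌[38;2;11;11;27m[48;2;10;10;24m🬎[38;2;11;11;27m[48;2;10;10;24m🬎[0m
[38;2;10;9;21m[48;2;9;7;18m🬂[38;2;10;9;21m[48;2;9;7;18m🬂[38;2;10;9;21m[48;2;9;7;18m🬂[38;2;9;7;18m[48;2;29;16;3m🬲[38;2;29;16;3m[48;2;29;16;3m [38;2;29;16;3m[48;2;29;16;3m [38;2;29;16;3m[48;2;29;16;3m [38;2;29;16;3m[48;2;29;16;3m [38;2;29;16;3m[48;2;9;7;17m🬝[38;2;10;9;21m[48;2;9;7;18m🬂[38;2;10;9;21m[48;2;9;7;18m🬂[38;2;10;9;21m[48;2;9;7;18m🬂[0m
[38;2;8;6;14m[48;2;8;5;11m🬂[38;2;8;6;14m[48;2;8;5;11m🬂[38;2;8;6;14m[48;2;8;5;11m🬂[38;2;8;6;14m[48;2;8;5;11m🬂[38;2;8;6;14m[48;2;8;5;11m🬂[38;2;29;16;3m[48;2;8;5;11m🬂[38;2;29;16;3m[48;2;8;5;11m🬂[38;2;29;16;3m[48;2;8;5;11m🬀[38;2;8;6;14m[48;2;8;5;11m🬂[38;2;8;6;14m[48;2;8;5;11m🬂[38;2;8;6;14m[48;2;8;5;11m🬂[38;2;8;6;14m[48;2;8;5;11m🬂[0m
</frame>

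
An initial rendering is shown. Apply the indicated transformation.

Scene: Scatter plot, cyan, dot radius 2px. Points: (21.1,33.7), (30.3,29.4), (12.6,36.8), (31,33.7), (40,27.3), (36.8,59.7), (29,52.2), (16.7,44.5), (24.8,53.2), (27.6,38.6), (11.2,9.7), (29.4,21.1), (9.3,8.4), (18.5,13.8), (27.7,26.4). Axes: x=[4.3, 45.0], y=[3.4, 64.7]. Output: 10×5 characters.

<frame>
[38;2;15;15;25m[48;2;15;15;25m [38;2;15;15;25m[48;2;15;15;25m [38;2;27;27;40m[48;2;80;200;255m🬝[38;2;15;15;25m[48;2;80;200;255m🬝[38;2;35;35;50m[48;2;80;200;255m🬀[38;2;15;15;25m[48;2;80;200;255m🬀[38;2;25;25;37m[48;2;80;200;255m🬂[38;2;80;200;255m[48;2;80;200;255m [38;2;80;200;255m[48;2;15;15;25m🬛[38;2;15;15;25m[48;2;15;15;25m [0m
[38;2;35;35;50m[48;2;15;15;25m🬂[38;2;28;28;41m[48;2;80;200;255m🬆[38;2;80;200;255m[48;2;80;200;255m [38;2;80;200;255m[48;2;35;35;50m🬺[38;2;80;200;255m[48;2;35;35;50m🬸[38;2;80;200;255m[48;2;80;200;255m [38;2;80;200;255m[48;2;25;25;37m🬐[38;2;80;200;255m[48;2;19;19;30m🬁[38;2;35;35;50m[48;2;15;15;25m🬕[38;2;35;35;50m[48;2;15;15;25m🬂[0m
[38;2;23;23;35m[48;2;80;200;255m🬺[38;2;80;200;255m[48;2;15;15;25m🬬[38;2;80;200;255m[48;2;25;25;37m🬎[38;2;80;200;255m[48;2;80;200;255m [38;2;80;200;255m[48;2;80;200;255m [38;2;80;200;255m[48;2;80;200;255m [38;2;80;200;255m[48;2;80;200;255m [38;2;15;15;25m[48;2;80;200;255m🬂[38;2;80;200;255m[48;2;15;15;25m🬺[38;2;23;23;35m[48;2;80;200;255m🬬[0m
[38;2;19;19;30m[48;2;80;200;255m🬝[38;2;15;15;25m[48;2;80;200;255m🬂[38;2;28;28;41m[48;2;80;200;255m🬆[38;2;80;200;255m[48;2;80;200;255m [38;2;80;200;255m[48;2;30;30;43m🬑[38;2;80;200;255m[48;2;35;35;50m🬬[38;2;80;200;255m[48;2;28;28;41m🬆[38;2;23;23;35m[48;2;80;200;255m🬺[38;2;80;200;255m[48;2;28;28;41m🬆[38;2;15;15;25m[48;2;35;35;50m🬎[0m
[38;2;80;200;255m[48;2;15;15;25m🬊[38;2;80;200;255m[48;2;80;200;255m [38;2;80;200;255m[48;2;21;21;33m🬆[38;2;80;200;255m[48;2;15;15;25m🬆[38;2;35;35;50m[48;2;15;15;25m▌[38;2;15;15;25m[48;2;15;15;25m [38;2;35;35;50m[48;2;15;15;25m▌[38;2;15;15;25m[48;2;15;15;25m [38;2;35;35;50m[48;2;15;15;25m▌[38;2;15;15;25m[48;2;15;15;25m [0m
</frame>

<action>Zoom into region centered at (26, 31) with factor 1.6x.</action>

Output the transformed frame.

<frame>
[38;2;15;15;25m[48;2;80;200;255m🬆[38;2;80;200;255m[48;2;15;15;25m🬺[38;2;23;23;35m[48;2;80;200;255m🬬[38;2;15;15;25m[48;2;15;15;25m [38;2;80;200;255m[48;2;27;27;40m🬁[38;2;80;200;255m[48;2;80;200;255m [38;2;80;200;255m[48;2;21;21;33m🬆[38;2;15;15;25m[48;2;15;15;25m [38;2;35;35;50m[48;2;15;15;25m▌[38;2;15;15;25m[48;2;15;15;25m [0m
[38;2;80;200;255m[48;2;80;200;255m [38;2;80;200;255m[48;2;15;15;25m🬆[38;2;35;35;50m[48;2;80;200;255m🬆[38;2;23;23;35m[48;2;80;200;255m🬬[38;2;35;35;50m[48;2;80;200;255m🬐[38;2;80;200;255m[48;2;80;200;255m [38;2;35;35;50m[48;2;80;200;255m🬂[38;2;23;23;35m[48;2;80;200;255m🬬[38;2;35;35;50m[48;2;15;15;25m🬕[38;2;35;35;50m[48;2;15;15;25m🬂[0m
[38;2;80;200;255m[48;2;23;23;35m🬀[38;2;23;23;35m[48;2;80;200;255m🬺[38;2;80;200;255m[48;2;35;35;50m🬬[38;2;80;200;255m[48;2;21;21;33m🬆[38;2;28;28;41m[48;2;80;200;255m🬆[38;2;80;200;255m[48;2;80;200;255m [38;2;80;200;255m[48;2;80;200;255m [38;2;80;200;255m[48;2;21;21;33m🬆[38;2;31;31;45m[48;2;80;200;255m🬝[38;2;15;15;25m[48;2;80;200;255m🬀[0m
[38;2;15;15;25m[48;2;35;35;50m🬎[38;2;19;19;30m[48;2;80;200;255m🬝[38;2;35;35;50m[48;2;15;15;25m🬲[38;2;15;15;25m[48;2;35;35;50m🬎[38;2;80;200;255m[48;2;31;31;45m🬁[38;2;80;200;255m[48;2;35;35;50m🬬[38;2;80;200;255m[48;2;80;200;255m [38;2;23;23;35m[48;2;80;200;255m🬸[38;2;35;35;50m[48;2;15;15;25m🬲[38;2;80;200;255m[48;2;28;28;41m🬊[0m
[38;2;15;15;25m[48;2;80;200;255m🬴[38;2;80;200;255m[48;2;80;200;255m [38;2;80;200;255m[48;2;15;15;25m🬛[38;2;15;15;25m[48;2;15;15;25m [38;2;35;35;50m[48;2;15;15;25m▌[38;2;15;15;25m[48;2;15;15;25m [38;2;80;200;255m[48;2;23;23;35m🬀[38;2;15;15;25m[48;2;15;15;25m [38;2;35;35;50m[48;2;15;15;25m▌[38;2;15;15;25m[48;2;15;15;25m [0m
</frame>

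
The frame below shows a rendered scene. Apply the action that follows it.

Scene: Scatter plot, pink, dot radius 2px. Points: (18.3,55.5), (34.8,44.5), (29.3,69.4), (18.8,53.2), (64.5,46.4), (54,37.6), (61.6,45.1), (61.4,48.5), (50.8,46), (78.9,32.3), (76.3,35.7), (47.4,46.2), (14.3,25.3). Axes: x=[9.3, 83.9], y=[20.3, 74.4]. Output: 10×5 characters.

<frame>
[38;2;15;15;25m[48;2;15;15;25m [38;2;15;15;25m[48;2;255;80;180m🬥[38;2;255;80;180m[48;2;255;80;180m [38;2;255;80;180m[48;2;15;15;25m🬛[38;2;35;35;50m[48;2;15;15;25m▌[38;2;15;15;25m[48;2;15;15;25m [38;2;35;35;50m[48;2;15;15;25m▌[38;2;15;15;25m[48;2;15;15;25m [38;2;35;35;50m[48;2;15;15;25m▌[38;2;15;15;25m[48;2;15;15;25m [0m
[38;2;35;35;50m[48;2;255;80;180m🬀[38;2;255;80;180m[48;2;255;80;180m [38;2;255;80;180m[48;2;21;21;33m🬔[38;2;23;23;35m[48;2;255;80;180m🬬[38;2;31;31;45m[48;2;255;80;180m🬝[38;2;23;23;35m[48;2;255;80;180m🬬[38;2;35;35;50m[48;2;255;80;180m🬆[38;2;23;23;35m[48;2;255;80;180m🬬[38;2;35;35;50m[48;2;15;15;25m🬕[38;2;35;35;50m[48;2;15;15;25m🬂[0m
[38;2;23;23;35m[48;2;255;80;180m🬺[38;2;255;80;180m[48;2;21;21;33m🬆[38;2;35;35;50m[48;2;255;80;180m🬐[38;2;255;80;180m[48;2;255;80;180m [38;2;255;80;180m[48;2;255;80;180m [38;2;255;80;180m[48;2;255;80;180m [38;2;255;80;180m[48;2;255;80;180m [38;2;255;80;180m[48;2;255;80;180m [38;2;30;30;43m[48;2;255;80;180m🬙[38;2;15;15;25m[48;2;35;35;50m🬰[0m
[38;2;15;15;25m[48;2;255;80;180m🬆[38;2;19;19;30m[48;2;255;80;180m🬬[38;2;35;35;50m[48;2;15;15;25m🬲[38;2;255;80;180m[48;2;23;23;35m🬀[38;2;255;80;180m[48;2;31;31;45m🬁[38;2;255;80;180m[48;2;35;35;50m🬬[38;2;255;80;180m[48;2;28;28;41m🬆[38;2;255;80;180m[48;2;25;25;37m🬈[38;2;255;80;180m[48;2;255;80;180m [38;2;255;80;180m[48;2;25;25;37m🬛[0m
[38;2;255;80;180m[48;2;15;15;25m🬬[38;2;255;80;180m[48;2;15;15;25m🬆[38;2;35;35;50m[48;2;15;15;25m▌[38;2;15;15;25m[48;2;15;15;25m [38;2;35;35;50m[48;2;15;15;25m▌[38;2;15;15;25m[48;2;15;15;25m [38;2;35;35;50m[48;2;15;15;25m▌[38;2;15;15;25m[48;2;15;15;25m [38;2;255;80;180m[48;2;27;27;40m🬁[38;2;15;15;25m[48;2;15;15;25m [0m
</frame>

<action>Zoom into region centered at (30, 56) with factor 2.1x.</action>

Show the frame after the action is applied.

<frame>
[38;2;15;15;25m[48;2;15;15;25m [38;2;15;15;25m[48;2;15;15;25m [38;2;35;35;50m[48;2;15;15;25m▌[38;2;15;15;25m[48;2;255;80;180m🬺[38;2;255;80;180m[48;2;35;35;50m🬬[38;2;255;80;180m[48;2;15;15;25m🬆[38;2;35;35;50m[48;2;15;15;25m▌[38;2;15;15;25m[48;2;15;15;25m [38;2;35;35;50m[48;2;15;15;25m▌[38;2;15;15;25m[48;2;15;15;25m [0m
[38;2;35;35;50m[48;2;15;15;25m🬂[38;2;23;23;35m[48;2;255;80;180m🬝[38;2;35;35;50m[48;2;15;15;25m🬕[38;2;35;35;50m[48;2;15;15;25m🬂[38;2;35;35;50m[48;2;15;15;25m🬕[38;2;35;35;50m[48;2;15;15;25m🬂[38;2;35;35;50m[48;2;15;15;25m🬕[38;2;35;35;50m[48;2;15;15;25m🬂[38;2;35;35;50m[48;2;15;15;25m🬕[38;2;35;35;50m[48;2;15;15;25m🬂[0m
[38;2;20;20;31m[48;2;255;80;180m🬕[38;2;255;80;180m[48;2;255;80;180m [38;2;255;80;180m[48;2;15;15;25m🬺[38;2;15;15;25m[48;2;35;35;50m🬰[38;2;35;35;50m[48;2;15;15;25m🬛[38;2;15;15;25m[48;2;35;35;50m🬰[38;2;35;35;50m[48;2;15;15;25m🬛[38;2;15;15;25m[48;2;35;35;50m🬰[38;2;35;35;50m[48;2;15;15;25m🬛[38;2;15;15;25m[48;2;35;35;50m🬰[0m
[38;2;15;15;25m[48;2;35;35;50m🬎[38;2;255;80;180m[48;2;28;28;41m🬊[38;2;255;80;180m[48;2;27;27;40m🬀[38;2;15;15;25m[48;2;35;35;50m🬎[38;2;35;35;50m[48;2;15;15;25m🬲[38;2;15;15;25m[48;2;35;35;50m🬎[38;2;27;27;40m[48;2;255;80;180m🬬[38;2;15;15;25m[48;2;35;35;50m🬎[38;2;27;27;40m[48;2;255;80;180m🬝[38;2;15;15;25m[48;2;255;80;180m🬊[0m
[38;2;15;15;25m[48;2;15;15;25m [38;2;15;15;25m[48;2;15;15;25m [38;2;35;35;50m[48;2;15;15;25m▌[38;2;15;15;25m[48;2;15;15;25m [38;2;35;35;50m[48;2;15;15;25m▌[38;2;15;15;25m[48;2;255;80;180m🬐[38;2;255;80;180m[48;2;255;80;180m [38;2;15;15;25m[48;2;255;80;180m🬸[38;2;255;80;180m[48;2;28;28;41m🬊[38;2;255;80;180m[48;2;15;15;25m🬝[0m
</frame>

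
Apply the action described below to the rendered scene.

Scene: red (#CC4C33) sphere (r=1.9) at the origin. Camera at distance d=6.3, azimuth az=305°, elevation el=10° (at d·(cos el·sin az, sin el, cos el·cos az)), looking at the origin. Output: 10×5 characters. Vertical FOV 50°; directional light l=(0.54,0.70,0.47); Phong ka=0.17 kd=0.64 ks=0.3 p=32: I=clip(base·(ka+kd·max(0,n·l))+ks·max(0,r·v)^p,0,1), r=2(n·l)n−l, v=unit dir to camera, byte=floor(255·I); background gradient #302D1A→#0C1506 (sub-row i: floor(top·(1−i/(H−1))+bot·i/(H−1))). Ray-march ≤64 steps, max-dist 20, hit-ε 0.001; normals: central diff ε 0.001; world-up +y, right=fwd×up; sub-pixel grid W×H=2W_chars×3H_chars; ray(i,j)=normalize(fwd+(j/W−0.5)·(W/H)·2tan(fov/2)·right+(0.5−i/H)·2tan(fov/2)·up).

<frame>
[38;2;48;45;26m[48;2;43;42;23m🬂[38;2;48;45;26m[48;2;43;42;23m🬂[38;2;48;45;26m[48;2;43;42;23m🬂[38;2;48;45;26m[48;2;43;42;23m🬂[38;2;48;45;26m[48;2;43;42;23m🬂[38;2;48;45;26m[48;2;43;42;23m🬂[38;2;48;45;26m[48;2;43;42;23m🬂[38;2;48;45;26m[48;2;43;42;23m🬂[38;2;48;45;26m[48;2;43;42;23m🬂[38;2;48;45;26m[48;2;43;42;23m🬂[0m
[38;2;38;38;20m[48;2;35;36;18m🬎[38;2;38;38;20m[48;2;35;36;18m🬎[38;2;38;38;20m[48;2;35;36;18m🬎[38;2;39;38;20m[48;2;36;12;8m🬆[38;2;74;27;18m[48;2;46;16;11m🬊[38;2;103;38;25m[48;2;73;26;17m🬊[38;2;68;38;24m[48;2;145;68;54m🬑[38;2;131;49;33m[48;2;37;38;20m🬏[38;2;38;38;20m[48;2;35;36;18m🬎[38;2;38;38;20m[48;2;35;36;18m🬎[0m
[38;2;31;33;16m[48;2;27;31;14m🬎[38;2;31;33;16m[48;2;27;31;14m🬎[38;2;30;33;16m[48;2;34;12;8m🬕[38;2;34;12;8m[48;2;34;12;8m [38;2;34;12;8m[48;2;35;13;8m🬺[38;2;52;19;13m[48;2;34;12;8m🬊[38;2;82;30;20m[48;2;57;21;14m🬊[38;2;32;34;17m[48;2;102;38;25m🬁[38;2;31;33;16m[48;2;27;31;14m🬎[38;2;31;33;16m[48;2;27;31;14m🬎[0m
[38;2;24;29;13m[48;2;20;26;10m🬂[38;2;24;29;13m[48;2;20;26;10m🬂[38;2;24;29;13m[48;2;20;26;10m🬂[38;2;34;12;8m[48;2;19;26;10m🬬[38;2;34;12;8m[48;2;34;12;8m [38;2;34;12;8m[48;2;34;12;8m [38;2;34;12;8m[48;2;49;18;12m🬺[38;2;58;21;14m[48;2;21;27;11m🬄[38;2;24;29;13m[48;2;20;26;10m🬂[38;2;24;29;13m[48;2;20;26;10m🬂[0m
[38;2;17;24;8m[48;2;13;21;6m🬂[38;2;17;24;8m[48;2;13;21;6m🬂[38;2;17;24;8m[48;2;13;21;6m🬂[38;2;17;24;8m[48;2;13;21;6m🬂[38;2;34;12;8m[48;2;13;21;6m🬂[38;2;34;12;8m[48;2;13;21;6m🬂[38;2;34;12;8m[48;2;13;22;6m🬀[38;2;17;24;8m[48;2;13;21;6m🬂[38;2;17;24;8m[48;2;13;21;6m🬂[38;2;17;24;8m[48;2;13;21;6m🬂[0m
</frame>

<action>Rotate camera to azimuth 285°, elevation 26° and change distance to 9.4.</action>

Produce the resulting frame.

<frame>
[38;2;48;45;26m[48;2;43;42;23m🬂[38;2;48;45;26m[48;2;43;42;23m🬂[38;2;48;45;26m[48;2;43;42;23m🬂[38;2;48;45;26m[48;2;43;42;23m🬂[38;2;48;45;26m[48;2;43;42;23m🬂[38;2;48;45;26m[48;2;43;42;23m🬂[38;2;48;45;26m[48;2;43;42;23m🬂[38;2;48;45;26m[48;2;43;42;23m🬂[38;2;48;45;26m[48;2;43;42;23m🬂[38;2;48;45;26m[48;2;43;42;23m🬂[0m
[38;2;38;38;20m[48;2;35;36;18m🬎[38;2;38;38;20m[48;2;35;36;18m🬎[38;2;38;38;20m[48;2;35;36;18m🬎[38;2;38;38;20m[48;2;35;36;18m🬎[38;2;38;38;20m[48;2;69;25;17m🬎[38;2;38;38;20m[48;2;119;51;37m🬎[38;2;148;55;37m[48;2;37;38;20m🬏[38;2;38;38;20m[48;2;35;36;18m🬎[38;2;38;38;20m[48;2;35;36;18m🬎[38;2;38;38;20m[48;2;35;36;18m🬎[0m
[38;2;31;33;16m[48;2;27;31;14m🬎[38;2;31;33;16m[48;2;27;31;14m🬎[38;2;31;33;16m[48;2;27;31;14m🬎[38;2;30;33;16m[48;2;34;12;8m🬕[38;2;34;12;8m[48;2;48;18;12m🬺[38;2;77;29;19m[48;2;42;15;10m🬂[38;2;119;50;36m[48;2;61;28;17m🬈[38;2;31;33;16m[48;2;27;31;14m🬎[38;2;31;33;16m[48;2;27;31;14m🬎[38;2;31;33;16m[48;2;27;31;14m🬎[0m
[38;2;24;29;13m[48;2;20;26;10m🬂[38;2;24;29;13m[48;2;20;26;10m🬂[38;2;24;29;13m[48;2;20;26;10m🬂[38;2;24;29;13m[48;2;20;26;10m🬂[38;2;34;12;8m[48;2;19;26;10m🬎[38;2;34;12;8m[48;2;19;26;10m🬎[38;2;34;12;8m[48;2;21;27;11m🬄[38;2;24;29;13m[48;2;20;26;10m🬂[38;2;24;29;13m[48;2;20;26;10m🬂[38;2;24;29;13m[48;2;20;26;10m🬂[0m
[38;2;17;24;8m[48;2;13;21;6m🬂[38;2;17;24;8m[48;2;13;21;6m🬂[38;2;17;24;8m[48;2;13;21;6m🬂[38;2;17;24;8m[48;2;13;21;6m🬂[38;2;17;24;8m[48;2;13;21;6m🬂[38;2;17;24;8m[48;2;13;21;6m🬂[38;2;17;24;8m[48;2;13;21;6m🬂[38;2;17;24;8m[48;2;13;21;6m🬂[38;2;17;24;8m[48;2;13;21;6m🬂[38;2;17;24;8m[48;2;13;21;6m🬂[0m
</frame>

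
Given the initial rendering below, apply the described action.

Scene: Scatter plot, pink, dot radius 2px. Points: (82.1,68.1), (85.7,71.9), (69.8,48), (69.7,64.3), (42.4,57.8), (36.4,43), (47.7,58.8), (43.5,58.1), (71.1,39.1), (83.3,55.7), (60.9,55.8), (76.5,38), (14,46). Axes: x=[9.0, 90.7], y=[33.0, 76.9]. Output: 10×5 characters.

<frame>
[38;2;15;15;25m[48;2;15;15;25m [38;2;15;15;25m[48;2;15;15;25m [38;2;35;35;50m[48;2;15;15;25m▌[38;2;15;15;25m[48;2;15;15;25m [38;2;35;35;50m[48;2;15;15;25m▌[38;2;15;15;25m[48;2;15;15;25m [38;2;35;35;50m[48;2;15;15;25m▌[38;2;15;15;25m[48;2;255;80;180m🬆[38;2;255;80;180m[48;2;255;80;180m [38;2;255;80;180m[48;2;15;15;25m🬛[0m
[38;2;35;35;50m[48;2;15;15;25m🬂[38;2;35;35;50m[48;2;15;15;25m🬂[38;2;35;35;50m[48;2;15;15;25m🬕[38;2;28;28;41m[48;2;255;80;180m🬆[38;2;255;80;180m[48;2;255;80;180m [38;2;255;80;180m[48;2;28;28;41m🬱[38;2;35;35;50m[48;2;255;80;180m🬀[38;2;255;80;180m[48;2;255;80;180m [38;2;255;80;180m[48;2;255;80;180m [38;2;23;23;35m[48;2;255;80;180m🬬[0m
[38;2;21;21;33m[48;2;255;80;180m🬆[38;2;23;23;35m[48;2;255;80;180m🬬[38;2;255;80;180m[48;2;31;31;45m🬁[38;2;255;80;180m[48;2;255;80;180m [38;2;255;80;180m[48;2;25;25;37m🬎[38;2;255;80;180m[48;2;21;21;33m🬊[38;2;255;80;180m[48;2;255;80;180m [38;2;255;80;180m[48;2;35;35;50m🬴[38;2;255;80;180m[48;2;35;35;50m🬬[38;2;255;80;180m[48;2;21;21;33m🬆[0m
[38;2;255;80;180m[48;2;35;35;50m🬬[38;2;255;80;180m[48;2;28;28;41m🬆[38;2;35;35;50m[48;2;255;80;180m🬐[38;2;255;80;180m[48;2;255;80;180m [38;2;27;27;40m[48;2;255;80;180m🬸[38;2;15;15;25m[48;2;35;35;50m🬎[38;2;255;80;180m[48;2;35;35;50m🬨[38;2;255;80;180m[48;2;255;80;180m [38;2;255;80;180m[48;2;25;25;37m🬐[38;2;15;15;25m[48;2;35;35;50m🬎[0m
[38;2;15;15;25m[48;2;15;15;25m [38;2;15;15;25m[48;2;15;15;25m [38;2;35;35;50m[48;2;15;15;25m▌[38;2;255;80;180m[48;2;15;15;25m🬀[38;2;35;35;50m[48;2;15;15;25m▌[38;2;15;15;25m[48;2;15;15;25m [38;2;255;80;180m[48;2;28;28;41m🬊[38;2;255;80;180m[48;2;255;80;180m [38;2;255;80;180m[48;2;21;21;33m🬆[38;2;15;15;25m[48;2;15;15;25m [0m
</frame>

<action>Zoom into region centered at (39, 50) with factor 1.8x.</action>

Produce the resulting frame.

<frame>
[38;2;15;15;25m[48;2;15;15;25m [38;2;15;15;25m[48;2;15;15;25m [38;2;35;35;50m[48;2;15;15;25m▌[38;2;15;15;25m[48;2;15;15;25m [38;2;28;28;41m[48;2;255;80;180m🬆[38;2;255;80;180m[48;2;255;80;180m [38;2;255;80;180m[48;2;255;80;180m [38;2;255;80;180m[48;2;15;15;25m🬛[38;2;27;27;40m[48;2;255;80;180m🬝[38;2;15;15;25m[48;2;255;80;180m🬊[0m
[38;2;35;35;50m[48;2;15;15;25m🬂[38;2;35;35;50m[48;2;15;15;25m🬂[38;2;35;35;50m[48;2;15;15;25m🬕[38;2;35;35;50m[48;2;15;15;25m🬂[38;2;255;80;180m[48;2;27;27;40m🬁[38;2;255;80;180m[48;2;15;15;25m🬎[38;2;255;80;180m[48;2;25;25;37m🬂[38;2;35;35;50m[48;2;15;15;25m🬂[38;2;255;80;180m[48;2;28;28;41m🬊[38;2;255;80;180m[48;2;15;15;25m🬝[0m
[38;2;21;21;33m[48;2;255;80;180m🬊[38;2;15;15;25m[48;2;35;35;50m🬰[38;2;35;35;50m[48;2;15;15;25m🬛[38;2;15;15;25m[48;2;35;35;50m🬰[38;2;35;35;50m[48;2;15;15;25m🬛[38;2;15;15;25m[48;2;35;35;50m🬰[38;2;35;35;50m[48;2;15;15;25m🬛[38;2;15;15;25m[48;2;35;35;50m🬰[38;2;35;35;50m[48;2;15;15;25m🬛[38;2;15;15;25m[48;2;35;35;50m🬰[0m
[38;2;255;80;180m[48;2;35;35;50m🬝[38;2;255;80;180m[48;2;23;23;35m🬀[38;2;35;35;50m[48;2;15;15;25m🬲[38;2;15;15;25m[48;2;255;80;180m🬆[38;2;255;80;180m[48;2;15;15;25m🬺[38;2;19;19;30m[48;2;255;80;180m🬬[38;2;35;35;50m[48;2;15;15;25m🬲[38;2;15;15;25m[48;2;35;35;50m🬎[38;2;35;35;50m[48;2;15;15;25m🬲[38;2;15;15;25m[48;2;35;35;50m🬎[0m
[38;2;15;15;25m[48;2;15;15;25m [38;2;15;15;25m[48;2;15;15;25m [38;2;35;35;50m[48;2;15;15;25m▌[38;2;15;15;25m[48;2;255;80;180m🬺[38;2;255;80;180m[48;2;21;21;33m🬆[38;2;15;15;25m[48;2;15;15;25m [38;2;35;35;50m[48;2;15;15;25m▌[38;2;15;15;25m[48;2;15;15;25m [38;2;35;35;50m[48;2;15;15;25m▌[38;2;15;15;25m[48;2;15;15;25m [0m
</frame>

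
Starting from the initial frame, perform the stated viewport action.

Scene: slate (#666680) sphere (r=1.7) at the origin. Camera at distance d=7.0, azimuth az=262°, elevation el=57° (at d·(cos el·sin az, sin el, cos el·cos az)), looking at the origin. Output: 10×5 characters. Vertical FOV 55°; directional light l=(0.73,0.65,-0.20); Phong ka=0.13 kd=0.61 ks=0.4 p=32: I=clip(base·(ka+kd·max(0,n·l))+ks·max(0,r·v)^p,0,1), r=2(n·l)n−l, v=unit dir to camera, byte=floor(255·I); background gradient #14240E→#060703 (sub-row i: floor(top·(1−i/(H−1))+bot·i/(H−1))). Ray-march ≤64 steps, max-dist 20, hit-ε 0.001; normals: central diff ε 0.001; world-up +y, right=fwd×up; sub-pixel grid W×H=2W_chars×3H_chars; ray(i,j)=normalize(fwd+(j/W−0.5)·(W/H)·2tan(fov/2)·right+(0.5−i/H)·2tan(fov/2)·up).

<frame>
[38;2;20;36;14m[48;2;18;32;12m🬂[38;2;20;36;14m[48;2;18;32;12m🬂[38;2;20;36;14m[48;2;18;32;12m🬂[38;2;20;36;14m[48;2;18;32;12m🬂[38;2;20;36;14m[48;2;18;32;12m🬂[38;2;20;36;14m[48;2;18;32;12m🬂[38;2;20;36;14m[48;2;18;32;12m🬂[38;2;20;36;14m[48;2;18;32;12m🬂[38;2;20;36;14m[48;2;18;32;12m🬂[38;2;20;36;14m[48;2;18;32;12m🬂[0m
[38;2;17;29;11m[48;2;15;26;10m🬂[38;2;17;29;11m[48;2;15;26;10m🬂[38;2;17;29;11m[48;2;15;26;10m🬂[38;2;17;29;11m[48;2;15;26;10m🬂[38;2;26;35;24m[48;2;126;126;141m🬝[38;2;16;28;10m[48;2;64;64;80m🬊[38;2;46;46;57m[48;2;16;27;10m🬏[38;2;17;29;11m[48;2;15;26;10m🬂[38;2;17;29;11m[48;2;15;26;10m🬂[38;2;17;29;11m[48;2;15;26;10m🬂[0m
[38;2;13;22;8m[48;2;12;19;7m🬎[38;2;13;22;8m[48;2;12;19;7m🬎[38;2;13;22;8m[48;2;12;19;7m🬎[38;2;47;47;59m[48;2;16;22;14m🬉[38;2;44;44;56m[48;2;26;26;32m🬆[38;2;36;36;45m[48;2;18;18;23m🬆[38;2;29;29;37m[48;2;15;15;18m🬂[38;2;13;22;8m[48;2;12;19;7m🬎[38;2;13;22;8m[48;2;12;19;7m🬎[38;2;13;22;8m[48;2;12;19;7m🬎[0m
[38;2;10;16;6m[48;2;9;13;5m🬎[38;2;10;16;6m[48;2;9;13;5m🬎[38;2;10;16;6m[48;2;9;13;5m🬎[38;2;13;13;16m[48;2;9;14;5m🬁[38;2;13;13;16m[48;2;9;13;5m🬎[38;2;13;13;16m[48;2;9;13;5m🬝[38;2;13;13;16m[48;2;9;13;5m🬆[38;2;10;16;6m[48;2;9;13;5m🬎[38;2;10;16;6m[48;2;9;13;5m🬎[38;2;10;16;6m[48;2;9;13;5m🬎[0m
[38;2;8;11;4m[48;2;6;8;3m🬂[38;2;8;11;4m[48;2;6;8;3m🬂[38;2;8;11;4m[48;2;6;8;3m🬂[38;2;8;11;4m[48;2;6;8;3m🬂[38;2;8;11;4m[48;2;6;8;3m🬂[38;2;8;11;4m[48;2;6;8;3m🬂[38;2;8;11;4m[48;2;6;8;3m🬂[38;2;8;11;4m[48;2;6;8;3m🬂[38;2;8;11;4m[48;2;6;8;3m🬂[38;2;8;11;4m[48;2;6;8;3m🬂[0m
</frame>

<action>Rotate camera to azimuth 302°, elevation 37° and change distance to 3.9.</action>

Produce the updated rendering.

<frame>
[38;2;20;36;14m[48;2;18;32;12m🬂[38;2;20;36;14m[48;2;18;32;12m🬂[38;2;20;36;14m[48;2;18;32;12m🬂[38;2;19;34;13m[48;2;36;36;45m🬎[38;2;20;36;14m[48;2;42;42;53m🬂[38;2;20;36;14m[48;2;69;69;80m🬂[38;2;28;40;27m[48;2;88;88;98m🬎[38;2;51;51;63m[48;2;19;33;13m🬏[38;2;20;36;14m[48;2;18;32;12m🬂[38;2;20;36;14m[48;2;18;32;12m🬂[0m
[38;2;17;29;11m[48;2;15;26;10m🬂[38;2;17;29;11m[48;2;15;26;10m🬂[38;2;25;25;32m[48;2;15;18;16m🬅[38;2;26;26;33m[48;2;15;15;19m🬂[38;2;24;24;30m[48;2;15;15;19m🬊[38;2;29;29;37m[48;2;18;18;23m🬂[38;2;36;36;45m[48;2;22;22;28m🬂[38;2;38;38;48m[48;2;25;25;32m🬊[38;2;36;36;45m[48;2;16;27;10m🬓[38;2;17;29;11m[48;2;15;26;10m🬂[0m
[38;2;13;22;8m[48;2;12;19;7m🬎[38;2;13;22;8m[48;2;12;19;7m🬎[38;2;13;13;16m[48;2;13;13;16m [38;2;13;13;16m[48;2;13;13;16m [38;2;13;13;16m[48;2;13;13;16m [38;2;13;13;16m[48;2;13;13;16m [38;2;13;13;16m[48;2;14;14;17m🬺[38;2;17;17;21m[48;2;13;13;16m🬂[38;2;18;18;24m[48;2;12;19;10m🬄[38;2;13;22;8m[48;2;12;19;7m🬎[0m
[38;2;10;16;6m[48;2;9;13;5m🬎[38;2;10;16;6m[48;2;9;13;5m🬎[38;2;13;13;16m[48;2;13;13;16m [38;2;13;13;16m[48;2;13;13;16m [38;2;13;13;16m[48;2;13;13;16m [38;2;13;13;16m[48;2;13;13;16m [38;2;13;13;16m[48;2;13;13;16m [38;2;13;13;16m[48;2;13;13;16m [38;2;13;13;16m[48;2;10;15;5m▌[38;2;10;16;6m[48;2;9;13;5m🬎[0m
[38;2;8;11;4m[48;2;6;8;3m🬂[38;2;8;11;4m[48;2;6;8;3m🬂[38;2;13;13;16m[48;2;6;8;3m🬁[38;2;13;13;16m[48;2;6;7;3m🬎[38;2;13;13;16m[48;2;13;13;16m [38;2;13;13;16m[48;2;13;13;16m [38;2;13;13;16m[48;2;6;7;3m🬝[38;2;13;13;16m[48;2;6;7;3m🬆[38;2;8;11;4m[48;2;6;8;3m🬂[38;2;8;11;4m[48;2;6;8;3m🬂[0m
</frame>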